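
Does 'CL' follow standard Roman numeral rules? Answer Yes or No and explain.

'CL': Check the rules: uses only the symbols I, V, X, L, C, D, M; no symbol is repeated more than three times in a row; V, L and D each appear at most once; no smaller symbol precedes a larger one (values never increase from left to right). Value: C (100) + L (50) = 150. So it is a valid standard Roman numeral.

Yes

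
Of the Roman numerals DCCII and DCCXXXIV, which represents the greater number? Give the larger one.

DCCII = 702
DCCXXXIV = 734
734 is larger

DCCXXXIV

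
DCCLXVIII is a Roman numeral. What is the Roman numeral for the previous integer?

DCCLXVIII = 768, so the previous integer is 768 - 1 = 767

DCCLXVII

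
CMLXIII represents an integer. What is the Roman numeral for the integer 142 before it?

CMLXIII = 963
963 - 142 = 821

DCCCXXI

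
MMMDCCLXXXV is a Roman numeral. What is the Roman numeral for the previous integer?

MMMDCCLXXXV = 3785, so the previous integer is 3785 - 1 = 3784

MMMDCCLXXXIV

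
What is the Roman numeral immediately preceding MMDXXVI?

MMDXXVI = 2526; previous is 2525

MMDXXV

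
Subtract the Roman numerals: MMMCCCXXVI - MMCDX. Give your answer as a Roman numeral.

MMMCCCXXVI = 3326
MMCDX = 2410
3326 - 2410 = 916

CMXVI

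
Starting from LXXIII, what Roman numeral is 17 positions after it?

LXXIII = 73
73 + 17 = 90

XC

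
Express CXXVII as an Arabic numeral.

CXXVII: C=100, X=10, X=10, V=5, I=1, I=1
100 + 10 + 10 + 5 + 1 + 1 = 127

127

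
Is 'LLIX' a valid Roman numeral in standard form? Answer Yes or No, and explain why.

'LLIX': L should not appear more than once

No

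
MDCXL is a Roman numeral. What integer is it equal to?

MDCXL: M=1000, D=500, C=100, XL=40
1000 + 500 + 100 + 40 = 1640

1640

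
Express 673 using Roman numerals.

Convert 673 to Roman numerals:
  673 contains 1×500 (D)
  173 contains 1×100 (C)
  73 contains 1×50 (L)
  23 contains 2×10 (XX)
  3 contains 3×1 (III)

DCLXXIII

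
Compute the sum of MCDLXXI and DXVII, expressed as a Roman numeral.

MCDLXXI = 1471
DXVII = 517
1471 + 517 = 1988

MCMLXXXVIII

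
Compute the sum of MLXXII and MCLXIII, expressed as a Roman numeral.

MLXXII = 1072
MCLXIII = 1163
1072 + 1163 = 2235

MMCCXXXV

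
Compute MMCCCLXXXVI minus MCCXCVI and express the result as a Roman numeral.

MMCCCLXXXVI = 2386
MCCXCVI = 1296
2386 - 1296 = 1090

MXC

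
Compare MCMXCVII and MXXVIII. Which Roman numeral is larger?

MCMXCVII = 1997
MXXVIII = 1028
1997 is larger

MCMXCVII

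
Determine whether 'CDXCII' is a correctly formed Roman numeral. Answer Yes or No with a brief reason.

'CDXCII': Check the rules: uses only the symbols I, V, X, L, C, D, M; no symbol is repeated more than three times in a row; V, L and D each appear at most once; the only places a smaller symbol precedes a larger one are the allowed subtractive pairs CD, XC, the symbol right after such a pair (if any) is smaller than the pair's first symbol, and otherwise the values never increase from left to right. Value: CD (400) + XC (90) + I (1) + I (1) = 492. So it is a valid standard Roman numeral.

Yes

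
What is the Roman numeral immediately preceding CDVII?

CDVII = 407; previous is 406

CDVI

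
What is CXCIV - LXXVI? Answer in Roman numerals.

CXCIV = 194
LXXVI = 76
194 - 76 = 118

CXVIII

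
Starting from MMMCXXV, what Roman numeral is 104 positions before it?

MMMCXXV = 3125
3125 - 104 = 3021

MMMXXI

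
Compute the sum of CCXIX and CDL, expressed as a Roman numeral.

CCXIX = 219
CDL = 450
219 + 450 = 669

DCLXIX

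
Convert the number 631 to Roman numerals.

Convert 631 to Roman numerals:
  631 contains 1×500 (D)
  131 contains 1×100 (C)
  31 contains 3×10 (XXX)
  1 contains 1×1 (I)

DCXXXI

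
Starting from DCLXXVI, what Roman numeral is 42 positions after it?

DCLXXVI = 676
676 + 42 = 718

DCCXVIII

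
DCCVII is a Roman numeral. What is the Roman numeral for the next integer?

DCCVII = 707, so the next integer is 707 + 1 = 708

DCCVIII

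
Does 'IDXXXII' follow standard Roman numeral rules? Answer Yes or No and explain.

'IDXXXII': Invalid subtractive combination: ID

No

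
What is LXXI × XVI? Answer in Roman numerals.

LXXI = 71
XVI = 16
71 × 16 = 1136

MCXXXVI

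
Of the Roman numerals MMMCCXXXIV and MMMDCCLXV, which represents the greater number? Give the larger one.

MMMCCXXXIV = 3234
MMMDCCLXV = 3765
3765 is larger

MMMDCCLXV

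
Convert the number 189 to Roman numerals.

Convert 189 to Roman numerals:
  189 contains 1×100 (C)
  89 contains 1×50 (L)
  39 contains 3×10 (XXX)
  9 contains 1×9 (IX)

CLXXXIX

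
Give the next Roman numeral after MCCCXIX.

MCCCXIX = 1319, so the next integer is 1319 + 1 = 1320

MCCCXX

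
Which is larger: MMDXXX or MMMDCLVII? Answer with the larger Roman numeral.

MMDXXX = 2530
MMMDCLVII = 3657
3657 is larger

MMMDCLVII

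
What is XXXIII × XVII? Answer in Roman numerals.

XXXIII = 33
XVII = 17
33 × 17 = 561

DLXI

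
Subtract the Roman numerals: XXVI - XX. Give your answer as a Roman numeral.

XXVI = 26
XX = 20
26 - 20 = 6

VI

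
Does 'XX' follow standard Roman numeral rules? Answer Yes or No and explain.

'XX': Check the rules: uses only the symbols I, V, X, L, C, D, M; no symbol is repeated more than three times in a row; V, L and D each appear at most once; no smaller symbol precedes a larger one (values never increase from left to right). Value: X (10) + X (10) = 20. So it is a valid standard Roman numeral.

Yes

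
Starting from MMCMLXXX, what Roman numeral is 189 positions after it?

MMCMLXXX = 2980
2980 + 189 = 3169

MMMCLXIX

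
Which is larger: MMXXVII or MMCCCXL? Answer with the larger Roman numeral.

MMXXVII = 2027
MMCCCXL = 2340
2340 is larger

MMCCCXL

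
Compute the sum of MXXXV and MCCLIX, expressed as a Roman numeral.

MXXXV = 1035
MCCLIX = 1259
1035 + 1259 = 2294

MMCCXCIV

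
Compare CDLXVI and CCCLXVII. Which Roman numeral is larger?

CDLXVI = 466
CCCLXVII = 367
466 is larger

CDLXVI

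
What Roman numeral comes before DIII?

DIII = 503; previous is 502

DII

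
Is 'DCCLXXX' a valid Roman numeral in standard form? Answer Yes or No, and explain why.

'DCCLXXX': Check the rules: uses only the symbols I, V, X, L, C, D, M; no symbol is repeated more than three times in a row; V, L and D each appear at most once; no smaller symbol precedes a larger one (values never increase from left to right). Value: D (500) + C (100) + C (100) + L (50) + X (10) + X (10) + X (10) = 780. So it is a valid standard Roman numeral.

Yes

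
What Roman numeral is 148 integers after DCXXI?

DCXXI = 621
621 + 148 = 769

DCCLXIX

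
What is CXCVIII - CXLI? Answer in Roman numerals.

CXCVIII = 198
CXLI = 141
198 - 141 = 57

LVII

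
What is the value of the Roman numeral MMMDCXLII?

MMMDCXLII: M=1000, M=1000, M=1000, D=500, C=100, XL=40, I=1, I=1
1000 + 1000 + 1000 + 500 + 100 + 40 + 1 + 1 = 3642

3642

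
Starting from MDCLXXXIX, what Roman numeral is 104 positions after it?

MDCLXXXIX = 1689
1689 + 104 = 1793

MDCCXCIII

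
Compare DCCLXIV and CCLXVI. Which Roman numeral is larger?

DCCLXIV = 764
CCLXVI = 266
764 is larger

DCCLXIV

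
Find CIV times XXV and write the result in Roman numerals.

CIV = 104
XXV = 25
104 × 25 = 2600

MMDC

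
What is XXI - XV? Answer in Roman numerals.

XXI = 21
XV = 15
21 - 15 = 6

VI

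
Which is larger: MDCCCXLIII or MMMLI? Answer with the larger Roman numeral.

MDCCCXLIII = 1843
MMMLI = 3051
3051 is larger

MMMLI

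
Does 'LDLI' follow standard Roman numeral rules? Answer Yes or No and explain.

'LDLI': L should not appear more than once

No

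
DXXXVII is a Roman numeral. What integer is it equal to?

DXXXVII: D=500, X=10, X=10, X=10, V=5, I=1, I=1
500 + 10 + 10 + 10 + 5 + 1 + 1 = 537

537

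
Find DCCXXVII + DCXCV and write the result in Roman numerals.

DCCXXVII = 727
DCXCV = 695
727 + 695 = 1422

MCDXXII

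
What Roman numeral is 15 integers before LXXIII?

LXXIII = 73
73 - 15 = 58

LVIII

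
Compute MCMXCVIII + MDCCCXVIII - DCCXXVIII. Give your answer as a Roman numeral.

MCMXCVIII = 1998, MDCCCXVIII = 1818, DCCXXVIII = 728
1998 + 1818 = 3816
3816 - 728 = 3088

MMMLXXXVIII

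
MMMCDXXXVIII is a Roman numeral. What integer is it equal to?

MMMCDXXXVIII: M=1000, M=1000, M=1000, CD=400, X=10, X=10, X=10, V=5, I=1, I=1, I=1
1000 + 1000 + 1000 + 400 + 10 + 10 + 10 + 5 + 1 + 1 + 1 = 3438

3438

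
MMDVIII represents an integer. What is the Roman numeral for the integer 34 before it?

MMDVIII = 2508
2508 - 34 = 2474

MMCDLXXIV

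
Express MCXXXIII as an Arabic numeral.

MCXXXIII: M=1000, C=100, X=10, X=10, X=10, I=1, I=1, I=1
1000 + 100 + 10 + 10 + 10 + 1 + 1 + 1 = 1133

1133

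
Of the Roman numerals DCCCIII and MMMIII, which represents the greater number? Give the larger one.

DCCCIII = 803
MMMIII = 3003
3003 is larger

MMMIII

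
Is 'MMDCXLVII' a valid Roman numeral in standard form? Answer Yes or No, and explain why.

'MMDCXLVII': Check the rules: uses only the symbols I, V, X, L, C, D, M; no symbol is repeated more than three times in a row; V, L and D each appear at most once; the only place a smaller symbol precedes a larger one is the allowed subtractive pair XL, the symbol right after such a pair (if any) is smaller than the pair's first symbol, and otherwise the values never increase from left to right. Value: M (1000) + M (1000) + D (500) + C (100) + XL (40) + V (5) + I (1) + I (1) = 2647. So it is a valid standard Roman numeral.

Yes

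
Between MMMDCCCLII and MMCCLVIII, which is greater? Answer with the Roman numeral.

MMMDCCCLII = 3852
MMCCLVIII = 2258
3852 is larger

MMMDCCCLII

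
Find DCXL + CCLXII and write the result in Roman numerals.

DCXL = 640
CCLXII = 262
640 + 262 = 902

CMII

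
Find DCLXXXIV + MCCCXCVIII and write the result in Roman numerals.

DCLXXXIV = 684
MCCCXCVIII = 1398
684 + 1398 = 2082

MMLXXXII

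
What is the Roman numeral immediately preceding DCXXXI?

DCXXXI = 631; previous is 630

DCXXX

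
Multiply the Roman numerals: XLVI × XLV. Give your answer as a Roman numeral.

XLVI = 46
XLV = 45
46 × 45 = 2070

MMLXX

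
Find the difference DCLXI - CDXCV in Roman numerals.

DCLXI = 661
CDXCV = 495
661 - 495 = 166

CLXVI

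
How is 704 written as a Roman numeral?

Convert 704 to Roman numerals:
  704 contains 1×500 (D)
  204 contains 2×100 (CC)
  4 contains 1×4 (IV)

DCCIV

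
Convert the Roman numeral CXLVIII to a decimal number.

CXLVIII: C=100, XL=40, V=5, I=1, I=1, I=1
100 + 40 + 5 + 1 + 1 + 1 = 148

148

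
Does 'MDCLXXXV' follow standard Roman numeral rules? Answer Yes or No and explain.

'MDCLXXXV': Check the rules: uses only the symbols I, V, X, L, C, D, M; no symbol is repeated more than three times in a row; V, L and D each appear at most once; no smaller symbol precedes a larger one (values never increase from left to right). Value: M (1000) + D (500) + C (100) + L (50) + X (10) + X (10) + X (10) + V (5) = 1685. So it is a valid standard Roman numeral.

Yes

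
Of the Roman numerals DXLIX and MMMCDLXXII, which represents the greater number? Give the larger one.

DXLIX = 549
MMMCDLXXII = 3472
3472 is larger

MMMCDLXXII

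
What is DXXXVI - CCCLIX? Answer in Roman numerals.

DXXXVI = 536
CCCLIX = 359
536 - 359 = 177

CLXXVII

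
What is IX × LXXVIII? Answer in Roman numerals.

IX = 9
LXXVIII = 78
9 × 78 = 702

DCCII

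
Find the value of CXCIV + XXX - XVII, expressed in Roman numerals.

CXCIV = 194, XXX = 30, XVII = 17
194 + 30 = 224
224 - 17 = 207

CCVII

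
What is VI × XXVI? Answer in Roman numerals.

VI = 6
XXVI = 26
6 × 26 = 156

CLVI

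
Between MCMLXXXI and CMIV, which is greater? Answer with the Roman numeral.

MCMLXXXI = 1981
CMIV = 904
1981 is larger

MCMLXXXI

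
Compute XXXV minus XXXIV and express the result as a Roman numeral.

XXXV = 35
XXXIV = 34
35 - 34 = 1

I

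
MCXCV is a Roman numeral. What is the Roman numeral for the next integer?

MCXCV = 1195; next is 1196

MCXCVI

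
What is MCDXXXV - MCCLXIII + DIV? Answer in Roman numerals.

MCDXXXV = 1435, MCCLXIII = 1263, DIV = 504
1435 - 1263 = 172
172 + 504 = 676

DCLXXVI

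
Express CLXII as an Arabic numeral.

CLXII: C=100, L=50, X=10, I=1, I=1
100 + 50 + 10 + 1 + 1 = 162

162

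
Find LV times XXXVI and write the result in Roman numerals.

LV = 55
XXXVI = 36
55 × 36 = 1980

MCMLXXX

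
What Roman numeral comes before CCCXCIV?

CCCXCIV = 394; previous is 393

CCCXCIII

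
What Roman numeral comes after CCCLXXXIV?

CCCLXXXIV = 384; next is 385

CCCLXXXV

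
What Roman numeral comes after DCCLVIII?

DCCLVIII = 758; next is 759

DCCLIX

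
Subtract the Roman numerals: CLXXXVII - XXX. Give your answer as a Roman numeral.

CLXXXVII = 187
XXX = 30
187 - 30 = 157

CLVII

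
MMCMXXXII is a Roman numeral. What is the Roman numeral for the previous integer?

MMCMXXXII = 2932, so the previous integer is 2932 - 1 = 2931

MMCMXXXI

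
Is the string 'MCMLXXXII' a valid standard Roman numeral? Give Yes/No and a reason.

'MCMLXXXII': Check the rules: uses only the symbols I, V, X, L, C, D, M; no symbol is repeated more than three times in a row; V, L and D each appear at most once; the only place a smaller symbol precedes a larger one is the allowed subtractive pair CM, the symbol right after such a pair (if any) is smaller than the pair's first symbol, and otherwise the values never increase from left to right. Value: M (1000) + CM (900) + L (50) + X (10) + X (10) + X (10) + I (1) + I (1) = 1982. So it is a valid standard Roman numeral.

Yes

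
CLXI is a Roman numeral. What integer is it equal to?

CLXI: C=100, L=50, X=10, I=1
100 + 50 + 10 + 1 = 161

161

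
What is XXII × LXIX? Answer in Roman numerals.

XXII = 22
LXIX = 69
22 × 69 = 1518

MDXVIII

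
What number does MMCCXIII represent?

MMCCXIII: M=1000, M=1000, C=100, C=100, X=10, I=1, I=1, I=1
1000 + 1000 + 100 + 100 + 10 + 1 + 1 + 1 = 2213

2213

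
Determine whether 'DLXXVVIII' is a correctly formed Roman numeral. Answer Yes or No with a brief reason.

'DLXXVVIII': V should not appear more than once

No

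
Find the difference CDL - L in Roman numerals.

CDL = 450
L = 50
450 - 50 = 400

CD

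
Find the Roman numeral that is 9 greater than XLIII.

XLIII = 43
43 + 9 = 52

LII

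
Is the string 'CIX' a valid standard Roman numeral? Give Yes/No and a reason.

'CIX': Check the rules: uses only the symbols I, V, X, L, C, D, M; no symbol is repeated more than three times in a row; V, L and D each appear at most once; the only place a smaller symbol precedes a larger one is the allowed subtractive pair IX, the symbol right after such a pair (if any) is smaller than the pair's first symbol, and otherwise the values never increase from left to right. Value: C (100) + IX (9) = 109. So it is a valid standard Roman numeral.

Yes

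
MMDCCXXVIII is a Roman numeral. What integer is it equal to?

MMDCCXXVIII: M=1000, M=1000, D=500, C=100, C=100, X=10, X=10, V=5, I=1, I=1, I=1
1000 + 1000 + 500 + 100 + 100 + 10 + 10 + 5 + 1 + 1 + 1 = 2728

2728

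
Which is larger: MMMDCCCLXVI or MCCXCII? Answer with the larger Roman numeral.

MMMDCCCLXVI = 3866
MCCXCII = 1292
3866 is larger

MMMDCCCLXVI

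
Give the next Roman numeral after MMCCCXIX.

MMCCCXIX = 2319; next is 2320

MMCCCXX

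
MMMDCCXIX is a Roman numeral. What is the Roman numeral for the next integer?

MMMDCCXIX = 3719; next is 3720

MMMDCCXX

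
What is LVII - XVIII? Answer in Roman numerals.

LVII = 57
XVIII = 18
57 - 18 = 39

XXXIX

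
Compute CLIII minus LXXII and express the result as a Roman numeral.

CLIII = 153
LXXII = 72
153 - 72 = 81

LXXXI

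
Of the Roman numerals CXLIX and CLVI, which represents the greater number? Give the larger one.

CXLIX = 149
CLVI = 156
156 is larger

CLVI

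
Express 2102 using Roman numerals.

Convert 2102 to Roman numerals:
  2102 contains 2×1000 (MM)
  102 contains 1×100 (C)
  2 contains 2×1 (II)

MMCII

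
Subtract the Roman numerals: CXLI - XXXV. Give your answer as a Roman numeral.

CXLI = 141
XXXV = 35
141 - 35 = 106

CVI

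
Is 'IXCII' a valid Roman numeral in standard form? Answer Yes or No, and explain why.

'IXCII': I (position 1) comes before the larger symbol C (position 3) without being directly in front of it as a subtractive pair; apart from IV, IX, XL, XC, CD and CM, symbols must go from largest to smallest

No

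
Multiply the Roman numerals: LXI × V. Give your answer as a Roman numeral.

LXI = 61
V = 5
61 × 5 = 305

CCCV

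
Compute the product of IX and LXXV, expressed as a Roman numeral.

IX = 9
LXXV = 75
9 × 75 = 675

DCLXXV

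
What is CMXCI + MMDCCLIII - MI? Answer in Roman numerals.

CMXCI = 991, MMDCCLIII = 2753, MI = 1001
991 + 2753 = 3744
3744 - 1001 = 2743

MMDCCXLIII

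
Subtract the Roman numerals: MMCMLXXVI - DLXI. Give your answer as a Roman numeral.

MMCMLXXVI = 2976
DLXI = 561
2976 - 561 = 2415

MMCDXV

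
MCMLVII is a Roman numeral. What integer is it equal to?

MCMLVII: M=1000, CM=900, L=50, V=5, I=1, I=1
1000 + 900 + 50 + 5 + 1 + 1 = 1957

1957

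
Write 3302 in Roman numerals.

Convert 3302 to Roman numerals:
  3302 contains 3×1000 (MMM)
  302 contains 3×100 (CCC)
  2 contains 2×1 (II)

MMMCCCII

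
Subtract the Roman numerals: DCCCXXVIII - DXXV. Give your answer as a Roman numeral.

DCCCXXVIII = 828
DXXV = 525
828 - 525 = 303

CCCIII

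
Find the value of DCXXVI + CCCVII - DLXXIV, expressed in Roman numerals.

DCXXVI = 626, CCCVII = 307, DLXXIV = 574
626 + 307 = 933
933 - 574 = 359

CCCLIX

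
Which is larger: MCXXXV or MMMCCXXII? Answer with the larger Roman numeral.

MCXXXV = 1135
MMMCCXXII = 3222
3222 is larger

MMMCCXXII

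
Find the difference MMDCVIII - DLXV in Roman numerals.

MMDCVIII = 2608
DLXV = 565
2608 - 565 = 2043

MMXLIII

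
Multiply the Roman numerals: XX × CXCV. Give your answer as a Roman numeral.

XX = 20
CXCV = 195
20 × 195 = 3900

MMMCM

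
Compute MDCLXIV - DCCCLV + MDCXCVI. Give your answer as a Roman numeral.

MDCLXIV = 1664, DCCCLV = 855, MDCXCVI = 1696
1664 - 855 = 809
809 + 1696 = 2505

MMDV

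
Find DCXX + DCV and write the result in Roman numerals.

DCXX = 620
DCV = 605
620 + 605 = 1225

MCCXXV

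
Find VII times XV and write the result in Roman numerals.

VII = 7
XV = 15
7 × 15 = 105

CV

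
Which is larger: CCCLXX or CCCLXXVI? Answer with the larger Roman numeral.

CCCLXX = 370
CCCLXXVI = 376
376 is larger

CCCLXXVI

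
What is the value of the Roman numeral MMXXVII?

MMXXVII: M=1000, M=1000, X=10, X=10, V=5, I=1, I=1
1000 + 1000 + 10 + 10 + 5 + 1 + 1 = 2027

2027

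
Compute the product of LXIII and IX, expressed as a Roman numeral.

LXIII = 63
IX = 9
63 × 9 = 567

DLXVII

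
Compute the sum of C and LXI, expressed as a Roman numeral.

C = 100
LXI = 61
100 + 61 = 161

CLXI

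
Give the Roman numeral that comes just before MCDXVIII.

MCDXVIII = 1418; previous is 1417

MCDXVII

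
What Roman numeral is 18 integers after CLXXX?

CLXXX = 180
180 + 18 = 198

CXCVIII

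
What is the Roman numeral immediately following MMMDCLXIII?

MMMDCLXIII = 3663, so the next integer is 3663 + 1 = 3664

MMMDCLXIV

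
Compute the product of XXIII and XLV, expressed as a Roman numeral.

XXIII = 23
XLV = 45
23 × 45 = 1035

MXXXV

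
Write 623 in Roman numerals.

Convert 623 to Roman numerals:
  623 contains 1×500 (D)
  123 contains 1×100 (C)
  23 contains 2×10 (XX)
  3 contains 3×1 (III)

DCXXIII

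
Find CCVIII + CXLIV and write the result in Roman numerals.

CCVIII = 208
CXLIV = 144
208 + 144 = 352

CCCLII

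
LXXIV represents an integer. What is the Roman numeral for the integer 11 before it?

LXXIV = 74
74 - 11 = 63

LXIII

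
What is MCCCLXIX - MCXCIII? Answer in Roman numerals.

MCCCLXIX = 1369
MCXCIII = 1193
1369 - 1193 = 176

CLXXVI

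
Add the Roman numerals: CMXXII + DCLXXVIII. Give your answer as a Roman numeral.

CMXXII = 922
DCLXXVIII = 678
922 + 678 = 1600

MDC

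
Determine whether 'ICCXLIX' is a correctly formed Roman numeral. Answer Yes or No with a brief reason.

'ICCXLIX': Invalid subtractive combination: IC

No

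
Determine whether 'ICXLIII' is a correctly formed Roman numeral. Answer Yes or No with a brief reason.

'ICXLIII': Invalid subtractive combination: IC

No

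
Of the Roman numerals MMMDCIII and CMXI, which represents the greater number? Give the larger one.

MMMDCIII = 3603
CMXI = 911
3603 is larger

MMMDCIII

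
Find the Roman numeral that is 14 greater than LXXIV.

LXXIV = 74
74 + 14 = 88

LXXXVIII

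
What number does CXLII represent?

CXLII: C=100, XL=40, I=1, I=1
100 + 40 + 1 + 1 = 142

142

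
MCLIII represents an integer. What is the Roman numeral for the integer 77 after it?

MCLIII = 1153
1153 + 77 = 1230

MCCXXX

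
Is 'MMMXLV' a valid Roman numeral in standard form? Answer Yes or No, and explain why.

'MMMXLV': Check the rules: uses only the symbols I, V, X, L, C, D, M; no symbol is repeated more than three times in a row; V, L and D each appear at most once; the only place a smaller symbol precedes a larger one is the allowed subtractive pair XL, the symbol right after such a pair (if any) is smaller than the pair's first symbol, and otherwise the values never increase from left to right. Value: M (1000) + M (1000) + M (1000) + XL (40) + V (5) = 3045. So it is a valid standard Roman numeral.

Yes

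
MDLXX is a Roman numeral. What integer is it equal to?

MDLXX: M=1000, D=500, L=50, X=10, X=10
1000 + 500 + 50 + 10 + 10 = 1570

1570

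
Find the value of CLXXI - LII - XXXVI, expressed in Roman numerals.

CLXXI = 171, LII = 52, XXXVI = 36
171 - 52 = 119
119 - 36 = 83

LXXXIII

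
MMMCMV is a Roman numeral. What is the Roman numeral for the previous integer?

MMMCMV = 3905; previous is 3904

MMMCMIV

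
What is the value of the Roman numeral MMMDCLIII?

MMMDCLIII: M=1000, M=1000, M=1000, D=500, C=100, L=50, I=1, I=1, I=1
1000 + 1000 + 1000 + 500 + 100 + 50 + 1 + 1 + 1 = 3653

3653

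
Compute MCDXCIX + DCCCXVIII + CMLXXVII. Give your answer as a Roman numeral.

MCDXCIX = 1499, DCCCXVIII = 818, CMLXXVII = 977
1499 + 818 = 2317
2317 + 977 = 3294

MMMCCXCIV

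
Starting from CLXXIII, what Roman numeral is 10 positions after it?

CLXXIII = 173
173 + 10 = 183

CLXXXIII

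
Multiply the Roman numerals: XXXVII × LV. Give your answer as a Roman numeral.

XXXVII = 37
LV = 55
37 × 55 = 2035

MMXXXV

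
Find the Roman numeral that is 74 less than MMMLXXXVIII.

MMMLXXXVIII = 3088
3088 - 74 = 3014

MMMXIV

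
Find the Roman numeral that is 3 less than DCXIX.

DCXIX = 619
619 - 3 = 616

DCXVI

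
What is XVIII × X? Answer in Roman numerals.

XVIII = 18
X = 10
18 × 10 = 180

CLXXX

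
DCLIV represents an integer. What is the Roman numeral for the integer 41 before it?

DCLIV = 654
654 - 41 = 613

DCXIII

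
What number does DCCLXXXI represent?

DCCLXXXI: D=500, C=100, C=100, L=50, X=10, X=10, X=10, I=1
500 + 100 + 100 + 50 + 10 + 10 + 10 + 1 = 781

781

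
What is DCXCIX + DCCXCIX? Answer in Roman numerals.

DCXCIX = 699
DCCXCIX = 799
699 + 799 = 1498

MCDXCVIII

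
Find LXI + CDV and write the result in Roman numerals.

LXI = 61
CDV = 405
61 + 405 = 466

CDLXVI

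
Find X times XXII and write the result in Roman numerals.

X = 10
XXII = 22
10 × 22 = 220

CCXX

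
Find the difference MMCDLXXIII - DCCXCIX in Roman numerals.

MMCDLXXIII = 2473
DCCXCIX = 799
2473 - 799 = 1674

MDCLXXIV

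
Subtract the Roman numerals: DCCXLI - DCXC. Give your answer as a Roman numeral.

DCCXLI = 741
DCXC = 690
741 - 690 = 51

LI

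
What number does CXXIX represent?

CXXIX: C=100, X=10, X=10, IX=9
100 + 10 + 10 + 9 = 129

129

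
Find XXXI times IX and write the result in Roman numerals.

XXXI = 31
IX = 9
31 × 9 = 279

CCLXXIX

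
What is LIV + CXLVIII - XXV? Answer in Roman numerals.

LIV = 54, CXLVIII = 148, XXV = 25
54 + 148 = 202
202 - 25 = 177

CLXXVII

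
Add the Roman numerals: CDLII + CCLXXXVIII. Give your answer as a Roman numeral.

CDLII = 452
CCLXXXVIII = 288
452 + 288 = 740

DCCXL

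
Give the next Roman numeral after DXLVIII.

DXLVIII = 548, so the next integer is 548 + 1 = 549

DXLIX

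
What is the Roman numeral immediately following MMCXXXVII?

MMCXXXVII = 2137, so the next integer is 2137 + 1 = 2138

MMCXXXVIII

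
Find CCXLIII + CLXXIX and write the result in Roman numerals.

CCXLIII = 243
CLXXIX = 179
243 + 179 = 422

CDXXII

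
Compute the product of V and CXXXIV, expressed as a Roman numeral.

V = 5
CXXXIV = 134
5 × 134 = 670

DCLXX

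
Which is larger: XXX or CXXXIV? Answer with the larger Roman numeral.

XXX = 30
CXXXIV = 134
134 is larger

CXXXIV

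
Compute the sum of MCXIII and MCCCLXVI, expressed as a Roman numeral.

MCXIII = 1113
MCCCLXVI = 1366
1113 + 1366 = 2479

MMCDLXXIX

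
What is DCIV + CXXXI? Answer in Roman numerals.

DCIV = 604
CXXXI = 131
604 + 131 = 735

DCCXXXV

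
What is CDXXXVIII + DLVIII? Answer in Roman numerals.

CDXXXVIII = 438
DLVIII = 558
438 + 558 = 996

CMXCVI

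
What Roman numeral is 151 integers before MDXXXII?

MDXXXII = 1532
1532 - 151 = 1381

MCCCLXXXI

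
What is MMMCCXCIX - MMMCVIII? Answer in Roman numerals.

MMMCCXCIX = 3299
MMMCVIII = 3108
3299 - 3108 = 191

CXCI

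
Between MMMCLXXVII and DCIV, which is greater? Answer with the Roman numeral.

MMMCLXXVII = 3177
DCIV = 604
3177 is larger

MMMCLXXVII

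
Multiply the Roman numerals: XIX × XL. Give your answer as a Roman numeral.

XIX = 19
XL = 40
19 × 40 = 760

DCCLX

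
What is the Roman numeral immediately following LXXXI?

LXXXI = 81; next is 82

LXXXII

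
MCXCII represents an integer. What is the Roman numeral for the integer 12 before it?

MCXCII = 1192
1192 - 12 = 1180

MCLXXX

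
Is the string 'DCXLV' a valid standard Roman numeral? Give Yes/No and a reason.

'DCXLV': Check the rules: uses only the symbols I, V, X, L, C, D, M; no symbol is repeated more than three times in a row; V, L and D each appear at most once; the only place a smaller symbol precedes a larger one is the allowed subtractive pair XL, the symbol right after such a pair (if any) is smaller than the pair's first symbol, and otherwise the values never increase from left to right. Value: D (500) + C (100) + XL (40) + V (5) = 645. So it is a valid standard Roman numeral.

Yes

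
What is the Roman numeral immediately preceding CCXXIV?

CCXXIV = 224, so the previous integer is 224 - 1 = 223

CCXXIII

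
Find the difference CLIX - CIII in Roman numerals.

CLIX = 159
CIII = 103
159 - 103 = 56

LVI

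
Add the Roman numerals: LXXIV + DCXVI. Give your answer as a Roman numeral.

LXXIV = 74
DCXVI = 616
74 + 616 = 690

DCXC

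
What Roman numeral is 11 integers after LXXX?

LXXX = 80
80 + 11 = 91

XCI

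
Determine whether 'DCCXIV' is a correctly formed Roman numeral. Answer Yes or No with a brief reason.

'DCCXIV': Check the rules: uses only the symbols I, V, X, L, C, D, M; no symbol is repeated more than three times in a row; V, L and D each appear at most once; the only place a smaller symbol precedes a larger one is the allowed subtractive pair IV, the symbol right after such a pair (if any) is smaller than the pair's first symbol, and otherwise the values never increase from left to right. Value: D (500) + C (100) + C (100) + X (10) + IV (4) = 714. So it is a valid standard Roman numeral.

Yes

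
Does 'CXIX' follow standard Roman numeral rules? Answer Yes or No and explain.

'CXIX': Check the rules: uses only the symbols I, V, X, L, C, D, M; no symbol is repeated more than three times in a row; V, L and D each appear at most once; the only place a smaller symbol precedes a larger one is the allowed subtractive pair IX, the symbol right after such a pair (if any) is smaller than the pair's first symbol, and otherwise the values never increase from left to right. Value: C (100) + X (10) + IX (9) = 119. So it is a valid standard Roman numeral.

Yes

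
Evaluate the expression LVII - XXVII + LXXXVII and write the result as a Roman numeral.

LVII = 57, XXVII = 27, LXXXVII = 87
57 - 27 = 30
30 + 87 = 117

CXVII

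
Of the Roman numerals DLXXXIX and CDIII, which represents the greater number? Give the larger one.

DLXXXIX = 589
CDIII = 403
589 is larger

DLXXXIX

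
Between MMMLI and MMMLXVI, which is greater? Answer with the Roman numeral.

MMMLI = 3051
MMMLXVI = 3066
3066 is larger

MMMLXVI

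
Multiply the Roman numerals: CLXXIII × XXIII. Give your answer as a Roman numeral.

CLXXIII = 173
XXIII = 23
173 × 23 = 3979

MMMCMLXXIX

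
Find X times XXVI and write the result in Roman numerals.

X = 10
XXVI = 26
10 × 26 = 260

CCLX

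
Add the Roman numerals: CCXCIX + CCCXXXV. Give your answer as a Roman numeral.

CCXCIX = 299
CCCXXXV = 335
299 + 335 = 634

DCXXXIV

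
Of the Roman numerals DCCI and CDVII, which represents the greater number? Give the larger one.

DCCI = 701
CDVII = 407
701 is larger

DCCI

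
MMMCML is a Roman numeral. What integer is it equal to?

MMMCML: M=1000, M=1000, M=1000, CM=900, L=50
1000 + 1000 + 1000 + 900 + 50 = 3950

3950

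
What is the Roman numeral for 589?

Convert 589 to Roman numerals:
  589 contains 1×500 (D)
  89 contains 1×50 (L)
  39 contains 3×10 (XXX)
  9 contains 1×9 (IX)

DLXXXIX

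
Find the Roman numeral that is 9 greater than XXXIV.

XXXIV = 34
34 + 9 = 43

XLIII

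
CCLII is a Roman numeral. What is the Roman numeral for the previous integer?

CCLII = 252, so the previous integer is 252 - 1 = 251

CCLI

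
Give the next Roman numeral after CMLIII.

CMLIII = 953, so the next integer is 953 + 1 = 954

CMLIV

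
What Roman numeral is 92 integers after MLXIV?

MLXIV = 1064
1064 + 92 = 1156

MCLVI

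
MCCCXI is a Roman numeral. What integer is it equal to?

MCCCXI: M=1000, C=100, C=100, C=100, X=10, I=1
1000 + 100 + 100 + 100 + 10 + 1 = 1311

1311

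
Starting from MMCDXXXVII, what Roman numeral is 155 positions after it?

MMCDXXXVII = 2437
2437 + 155 = 2592

MMDXCII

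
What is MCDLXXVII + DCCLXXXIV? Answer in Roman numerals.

MCDLXXVII = 1477
DCCLXXXIV = 784
1477 + 784 = 2261

MMCCLXI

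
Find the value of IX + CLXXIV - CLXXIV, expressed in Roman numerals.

IX = 9, CLXXIV = 174, CLXXIV = 174
9 + 174 = 183
183 - 174 = 9

IX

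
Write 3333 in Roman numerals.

Convert 3333 to Roman numerals:
  3333 contains 3×1000 (MMM)
  333 contains 3×100 (CCC)
  33 contains 3×10 (XXX)
  3 contains 3×1 (III)

MMMCCCXXXIII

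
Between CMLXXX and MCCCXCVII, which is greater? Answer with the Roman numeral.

CMLXXX = 980
MCCCXCVII = 1397
1397 is larger

MCCCXCVII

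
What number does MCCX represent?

MCCX: M=1000, C=100, C=100, X=10
1000 + 100 + 100 + 10 = 1210

1210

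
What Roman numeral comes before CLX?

CLX = 160, so the previous integer is 160 - 1 = 159

CLIX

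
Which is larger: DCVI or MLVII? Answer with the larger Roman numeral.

DCVI = 606
MLVII = 1057
1057 is larger

MLVII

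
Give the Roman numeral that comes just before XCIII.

XCIII = 93, so the previous integer is 93 - 1 = 92

XCII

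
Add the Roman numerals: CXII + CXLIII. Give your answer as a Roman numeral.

CXII = 112
CXLIII = 143
112 + 143 = 255

CCLV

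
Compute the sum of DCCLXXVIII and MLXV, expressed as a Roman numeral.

DCCLXXVIII = 778
MLXV = 1065
778 + 1065 = 1843

MDCCCXLIII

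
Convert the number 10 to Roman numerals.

Convert 10 to Roman numerals:
  10 contains 1×10 (X)

X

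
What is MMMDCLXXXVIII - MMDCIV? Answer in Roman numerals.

MMMDCLXXXVIII = 3688
MMDCIV = 2604
3688 - 2604 = 1084

MLXXXIV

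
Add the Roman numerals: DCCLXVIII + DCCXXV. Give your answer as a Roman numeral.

DCCLXVIII = 768
DCCXXV = 725
768 + 725 = 1493

MCDXCIII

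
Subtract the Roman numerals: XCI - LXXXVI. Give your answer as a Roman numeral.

XCI = 91
LXXXVI = 86
91 - 86 = 5

V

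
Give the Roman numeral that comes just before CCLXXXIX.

CCLXXXIX = 289, so the previous integer is 289 - 1 = 288

CCLXXXVIII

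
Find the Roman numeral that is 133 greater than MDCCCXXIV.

MDCCCXXIV = 1824
1824 + 133 = 1957

MCMLVII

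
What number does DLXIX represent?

DLXIX: D=500, L=50, X=10, IX=9
500 + 50 + 10 + 9 = 569

569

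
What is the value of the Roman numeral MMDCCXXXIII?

MMDCCXXXIII: M=1000, M=1000, D=500, C=100, C=100, X=10, X=10, X=10, I=1, I=1, I=1
1000 + 1000 + 500 + 100 + 100 + 10 + 10 + 10 + 1 + 1 + 1 = 2733

2733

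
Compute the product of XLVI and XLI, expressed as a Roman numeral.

XLVI = 46
XLI = 41
46 × 41 = 1886

MDCCCLXXXVI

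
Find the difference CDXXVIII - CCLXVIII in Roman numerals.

CDXXVIII = 428
CCLXVIII = 268
428 - 268 = 160

CLX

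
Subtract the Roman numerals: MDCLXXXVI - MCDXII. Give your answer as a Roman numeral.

MDCLXXXVI = 1686
MCDXII = 1412
1686 - 1412 = 274

CCLXXIV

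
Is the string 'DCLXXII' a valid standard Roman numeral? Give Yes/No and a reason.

'DCLXXII': Check the rules: uses only the symbols I, V, X, L, C, D, M; no symbol is repeated more than three times in a row; V, L and D each appear at most once; no smaller symbol precedes a larger one (values never increase from left to right). Value: D (500) + C (100) + L (50) + X (10) + X (10) + I (1) + I (1) = 672. So it is a valid standard Roman numeral.

Yes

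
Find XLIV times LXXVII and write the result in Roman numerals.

XLIV = 44
LXXVII = 77
44 × 77 = 3388

MMMCCCLXXXVIII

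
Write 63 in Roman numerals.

Convert 63 to Roman numerals:
  63 contains 1×50 (L)
  13 contains 1×10 (X)
  3 contains 3×1 (III)

LXIII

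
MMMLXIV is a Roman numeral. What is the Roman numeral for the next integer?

MMMLXIV = 3064; next is 3065

MMMLXV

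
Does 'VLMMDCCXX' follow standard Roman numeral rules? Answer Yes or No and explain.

'VLMMDCCXX': Invalid subtractive combination: VL

No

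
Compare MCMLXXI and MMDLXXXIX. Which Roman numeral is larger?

MCMLXXI = 1971
MMDLXXXIX = 2589
2589 is larger

MMDLXXXIX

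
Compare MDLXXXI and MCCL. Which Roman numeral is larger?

MDLXXXI = 1581
MCCL = 1250
1581 is larger

MDLXXXI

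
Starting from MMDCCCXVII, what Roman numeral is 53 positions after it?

MMDCCCXVII = 2817
2817 + 53 = 2870

MMDCCCLXX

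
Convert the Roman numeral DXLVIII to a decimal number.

DXLVIII: D=500, XL=40, V=5, I=1, I=1, I=1
500 + 40 + 5 + 1 + 1 + 1 = 548

548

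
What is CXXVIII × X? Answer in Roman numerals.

CXXVIII = 128
X = 10
128 × 10 = 1280

MCCLXXX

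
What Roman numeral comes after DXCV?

DXCV = 595, so the next integer is 595 + 1 = 596

DXCVI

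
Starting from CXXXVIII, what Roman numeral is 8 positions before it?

CXXXVIII = 138
138 - 8 = 130

CXXX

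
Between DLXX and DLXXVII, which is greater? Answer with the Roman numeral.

DLXX = 570
DLXXVII = 577
577 is larger

DLXXVII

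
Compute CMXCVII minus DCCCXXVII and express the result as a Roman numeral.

CMXCVII = 997
DCCCXXVII = 827
997 - 827 = 170

CLXX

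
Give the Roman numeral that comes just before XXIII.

XXIII = 23, so the previous integer is 23 - 1 = 22

XXII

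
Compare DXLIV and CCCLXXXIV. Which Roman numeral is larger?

DXLIV = 544
CCCLXXXIV = 384
544 is larger

DXLIV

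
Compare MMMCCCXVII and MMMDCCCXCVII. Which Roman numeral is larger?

MMMCCCXVII = 3317
MMMDCCCXCVII = 3897
3897 is larger

MMMDCCCXCVII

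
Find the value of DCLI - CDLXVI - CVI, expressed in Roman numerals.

DCLI = 651, CDLXVI = 466, CVI = 106
651 - 466 = 185
185 - 106 = 79

LXXIX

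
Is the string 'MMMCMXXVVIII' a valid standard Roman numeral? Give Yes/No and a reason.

'MMMCMXXVVIII': V should not appear more than once

No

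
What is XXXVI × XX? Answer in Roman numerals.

XXXVI = 36
XX = 20
36 × 20 = 720

DCCXX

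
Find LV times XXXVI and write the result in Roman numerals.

LV = 55
XXXVI = 36
55 × 36 = 1980

MCMLXXX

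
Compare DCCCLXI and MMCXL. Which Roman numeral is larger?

DCCCLXI = 861
MMCXL = 2140
2140 is larger

MMCXL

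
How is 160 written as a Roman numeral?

Convert 160 to Roman numerals:
  160 contains 1×100 (C)
  60 contains 1×50 (L)
  10 contains 1×10 (X)

CLX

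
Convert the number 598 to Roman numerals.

Convert 598 to Roman numerals:
  598 contains 1×500 (D)
  98 contains 1×90 (XC)
  8 contains 1×5 (V)
  3 contains 3×1 (III)

DXCVIII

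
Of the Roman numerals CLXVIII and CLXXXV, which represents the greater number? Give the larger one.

CLXVIII = 168
CLXXXV = 185
185 is larger

CLXXXV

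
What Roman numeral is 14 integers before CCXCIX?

CCXCIX = 299
299 - 14 = 285

CCLXXXV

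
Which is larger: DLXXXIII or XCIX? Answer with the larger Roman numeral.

DLXXXIII = 583
XCIX = 99
583 is larger

DLXXXIII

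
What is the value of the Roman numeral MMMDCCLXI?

MMMDCCLXI: M=1000, M=1000, M=1000, D=500, C=100, C=100, L=50, X=10, I=1
1000 + 1000 + 1000 + 500 + 100 + 100 + 50 + 10 + 1 = 3761

3761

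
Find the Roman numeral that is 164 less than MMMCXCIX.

MMMCXCIX = 3199
3199 - 164 = 3035

MMMXXXV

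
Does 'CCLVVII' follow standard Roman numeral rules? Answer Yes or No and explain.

'CCLVVII': V should not appear more than once

No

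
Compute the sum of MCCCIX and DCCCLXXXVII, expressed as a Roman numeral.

MCCCIX = 1309
DCCCLXXXVII = 887
1309 + 887 = 2196

MMCXCVI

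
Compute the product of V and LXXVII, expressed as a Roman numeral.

V = 5
LXXVII = 77
5 × 77 = 385

CCCLXXXV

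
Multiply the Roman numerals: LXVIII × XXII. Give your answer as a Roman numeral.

LXVIII = 68
XXII = 22
68 × 22 = 1496

MCDXCVI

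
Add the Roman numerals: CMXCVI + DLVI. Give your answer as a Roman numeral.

CMXCVI = 996
DLVI = 556
996 + 556 = 1552

MDLII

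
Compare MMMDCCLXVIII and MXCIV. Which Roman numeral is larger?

MMMDCCLXVIII = 3768
MXCIV = 1094
3768 is larger

MMMDCCLXVIII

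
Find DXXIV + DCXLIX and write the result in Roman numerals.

DXXIV = 524
DCXLIX = 649
524 + 649 = 1173

MCLXXIII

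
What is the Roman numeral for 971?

Convert 971 to Roman numerals:
  971 contains 1×900 (CM)
  71 contains 1×50 (L)
  21 contains 2×10 (XX)
  1 contains 1×1 (I)

CMLXXI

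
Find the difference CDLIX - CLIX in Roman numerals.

CDLIX = 459
CLIX = 159
459 - 159 = 300

CCC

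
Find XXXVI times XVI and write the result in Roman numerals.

XXXVI = 36
XVI = 16
36 × 16 = 576

DLXXVI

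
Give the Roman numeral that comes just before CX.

CX = 110, so the previous integer is 110 - 1 = 109

CIX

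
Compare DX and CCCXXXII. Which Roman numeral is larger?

DX = 510
CCCXXXII = 332
510 is larger

DX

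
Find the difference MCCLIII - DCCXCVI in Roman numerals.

MCCLIII = 1253
DCCXCVI = 796
1253 - 796 = 457

CDLVII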